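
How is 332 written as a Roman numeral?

Convert 332 to Roman numerals:
  332 contains 3×100 (CCC)
  32 contains 3×10 (XXX)
  2 contains 2×1 (II)

CCCXXXII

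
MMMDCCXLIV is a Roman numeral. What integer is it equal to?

MMMDCCXLIV: M=1000, M=1000, M=1000, D=500, C=100, C=100, XL=40, IV=4
1000 + 1000 + 1000 + 500 + 100 + 100 + 40 + 4 = 3744

3744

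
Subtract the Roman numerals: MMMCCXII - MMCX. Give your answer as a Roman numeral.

MMMCCXII = 3212
MMCX = 2110
3212 - 2110 = 1102

MCII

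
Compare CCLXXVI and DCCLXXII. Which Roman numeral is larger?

CCLXXVI = 276
DCCLXXII = 772
772 is larger

DCCLXXII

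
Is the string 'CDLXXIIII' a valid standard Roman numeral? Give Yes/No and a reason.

'CDLXXIIII': More than 3 consecutive I's

No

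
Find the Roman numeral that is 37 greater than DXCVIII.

DXCVIII = 598
598 + 37 = 635

DCXXXV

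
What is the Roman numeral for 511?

Convert 511 to Roman numerals:
  511 contains 1×500 (D)
  11 contains 1×10 (X)
  1 contains 1×1 (I)

DXI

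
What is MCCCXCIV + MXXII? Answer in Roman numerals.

MCCCXCIV = 1394
MXXII = 1022
1394 + 1022 = 2416

MMCDXVI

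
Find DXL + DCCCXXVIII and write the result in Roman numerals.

DXL = 540
DCCCXXVIII = 828
540 + 828 = 1368

MCCCLXVIII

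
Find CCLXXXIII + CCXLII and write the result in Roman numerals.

CCLXXXIII = 283
CCXLII = 242
283 + 242 = 525

DXXV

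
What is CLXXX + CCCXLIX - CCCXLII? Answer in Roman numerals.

CLXXX = 180, CCCXLIX = 349, CCCXLII = 342
180 + 349 = 529
529 - 342 = 187

CLXXXVII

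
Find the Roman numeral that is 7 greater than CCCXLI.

CCCXLI = 341
341 + 7 = 348

CCCXLVIII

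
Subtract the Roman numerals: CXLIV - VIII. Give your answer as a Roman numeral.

CXLIV = 144
VIII = 8
144 - 8 = 136

CXXXVI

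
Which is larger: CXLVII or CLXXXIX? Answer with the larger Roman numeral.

CXLVII = 147
CLXXXIX = 189
189 is larger

CLXXXIX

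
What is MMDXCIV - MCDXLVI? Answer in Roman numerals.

MMDXCIV = 2594
MCDXLVI = 1446
2594 - 1446 = 1148

MCXLVIII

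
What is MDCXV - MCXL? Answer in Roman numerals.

MDCXV = 1615
MCXL = 1140
1615 - 1140 = 475

CDLXXV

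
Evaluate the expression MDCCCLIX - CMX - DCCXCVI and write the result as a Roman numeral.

MDCCCLIX = 1859, CMX = 910, DCCXCVI = 796
1859 - 910 = 949
949 - 796 = 153

CLIII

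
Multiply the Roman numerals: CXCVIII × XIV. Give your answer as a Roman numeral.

CXCVIII = 198
XIV = 14
198 × 14 = 2772

MMDCCLXXII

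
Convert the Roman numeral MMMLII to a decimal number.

MMMLII: M=1000, M=1000, M=1000, L=50, I=1, I=1
1000 + 1000 + 1000 + 50 + 1 + 1 = 3052

3052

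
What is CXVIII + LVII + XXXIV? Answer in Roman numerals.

CXVIII = 118, LVII = 57, XXXIV = 34
118 + 57 = 175
175 + 34 = 209

CCIX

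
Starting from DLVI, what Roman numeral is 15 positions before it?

DLVI = 556
556 - 15 = 541

DXLI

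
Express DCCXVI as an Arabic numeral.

DCCXVI: D=500, C=100, C=100, X=10, V=5, I=1
500 + 100 + 100 + 10 + 5 + 1 = 716

716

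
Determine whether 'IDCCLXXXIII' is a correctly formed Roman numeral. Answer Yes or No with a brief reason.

'IDCCLXXXIII': Invalid subtractive combination: ID

No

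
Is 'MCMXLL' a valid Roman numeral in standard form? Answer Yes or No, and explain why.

'MCMXLL': L should not appear more than once

No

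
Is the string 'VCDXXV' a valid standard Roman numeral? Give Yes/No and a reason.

'VCDXXV': V should not appear more than once

No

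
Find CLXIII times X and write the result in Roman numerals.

CLXIII = 163
X = 10
163 × 10 = 1630

MDCXXX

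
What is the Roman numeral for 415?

Convert 415 to Roman numerals:
  415 contains 1×400 (CD)
  15 contains 1×10 (X)
  5 contains 1×5 (V)

CDXV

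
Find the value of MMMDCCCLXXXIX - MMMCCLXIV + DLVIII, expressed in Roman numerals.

MMMDCCCLXXXIX = 3889, MMMCCLXIV = 3264, DLVIII = 558
3889 - 3264 = 625
625 + 558 = 1183

MCLXXXIII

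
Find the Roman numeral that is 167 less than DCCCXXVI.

DCCCXXVI = 826
826 - 167 = 659

DCLIX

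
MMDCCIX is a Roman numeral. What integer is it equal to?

MMDCCIX: M=1000, M=1000, D=500, C=100, C=100, IX=9
1000 + 1000 + 500 + 100 + 100 + 9 = 2709

2709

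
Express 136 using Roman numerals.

Convert 136 to Roman numerals:
  136 contains 1×100 (C)
  36 contains 3×10 (XXX)
  6 contains 1×5 (V)
  1 contains 1×1 (I)

CXXXVI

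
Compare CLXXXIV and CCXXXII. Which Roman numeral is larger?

CLXXXIV = 184
CCXXXII = 232
232 is larger

CCXXXII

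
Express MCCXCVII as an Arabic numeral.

MCCXCVII: M=1000, C=100, C=100, XC=90, V=5, I=1, I=1
1000 + 100 + 100 + 90 + 5 + 1 + 1 = 1297

1297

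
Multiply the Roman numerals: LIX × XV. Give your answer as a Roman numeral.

LIX = 59
XV = 15
59 × 15 = 885

DCCCLXXXV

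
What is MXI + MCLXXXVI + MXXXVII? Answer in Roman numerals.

MXI = 1011, MCLXXXVI = 1186, MXXXVII = 1037
1011 + 1186 = 2197
2197 + 1037 = 3234

MMMCCXXXIV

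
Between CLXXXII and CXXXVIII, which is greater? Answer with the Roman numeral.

CLXXXII = 182
CXXXVIII = 138
182 is larger

CLXXXII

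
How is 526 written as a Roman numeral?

Convert 526 to Roman numerals:
  526 contains 1×500 (D)
  26 contains 2×10 (XX)
  6 contains 1×5 (V)
  1 contains 1×1 (I)

DXXVI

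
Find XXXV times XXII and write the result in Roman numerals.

XXXV = 35
XXII = 22
35 × 22 = 770

DCCLXX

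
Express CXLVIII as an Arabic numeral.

CXLVIII: C=100, XL=40, V=5, I=1, I=1, I=1
100 + 40 + 5 + 1 + 1 + 1 = 148

148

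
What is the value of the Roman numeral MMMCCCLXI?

MMMCCCLXI: M=1000, M=1000, M=1000, C=100, C=100, C=100, L=50, X=10, I=1
1000 + 1000 + 1000 + 100 + 100 + 100 + 50 + 10 + 1 = 3361

3361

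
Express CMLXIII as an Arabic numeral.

CMLXIII: CM=900, L=50, X=10, I=1, I=1, I=1
900 + 50 + 10 + 1 + 1 + 1 = 963

963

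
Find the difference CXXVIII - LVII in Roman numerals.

CXXVIII = 128
LVII = 57
128 - 57 = 71

LXXI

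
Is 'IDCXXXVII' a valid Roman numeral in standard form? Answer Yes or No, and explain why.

'IDCXXXVII': Invalid subtractive combination: ID

No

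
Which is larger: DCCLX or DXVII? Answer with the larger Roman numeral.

DCCLX = 760
DXVII = 517
760 is larger

DCCLX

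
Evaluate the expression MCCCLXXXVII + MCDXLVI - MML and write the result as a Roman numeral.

MCCCLXXXVII = 1387, MCDXLVI = 1446, MML = 2050
1387 + 1446 = 2833
2833 - 2050 = 783

DCCLXXXIII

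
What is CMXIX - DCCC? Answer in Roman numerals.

CMXIX = 919
DCCC = 800
919 - 800 = 119

CXIX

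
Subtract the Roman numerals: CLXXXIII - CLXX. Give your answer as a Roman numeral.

CLXXXIII = 183
CLXX = 170
183 - 170 = 13

XIII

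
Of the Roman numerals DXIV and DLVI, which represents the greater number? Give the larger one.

DXIV = 514
DLVI = 556
556 is larger

DLVI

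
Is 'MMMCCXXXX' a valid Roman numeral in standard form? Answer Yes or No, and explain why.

'MMMCCXXXX': More than 3 consecutive X's

No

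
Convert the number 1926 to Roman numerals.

Convert 1926 to Roman numerals:
  1926 contains 1×1000 (M)
  926 contains 1×900 (CM)
  26 contains 2×10 (XX)
  6 contains 1×5 (V)
  1 contains 1×1 (I)

MCMXXVI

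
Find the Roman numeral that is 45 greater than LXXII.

LXXII = 72
72 + 45 = 117

CXVII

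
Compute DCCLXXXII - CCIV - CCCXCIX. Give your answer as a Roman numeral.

DCCLXXXII = 782, CCIV = 204, CCCXCIX = 399
782 - 204 = 578
578 - 399 = 179

CLXXIX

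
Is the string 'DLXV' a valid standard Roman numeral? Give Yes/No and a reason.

'DLXV': Check the rules: uses only the symbols I, V, X, L, C, D, M; no symbol is repeated more than three times in a row; V, L and D each appear at most once; no smaller symbol precedes a larger one (values never increase from left to right). Value: D (500) + L (50) + X (10) + V (5) = 565. So it is a valid standard Roman numeral.

Yes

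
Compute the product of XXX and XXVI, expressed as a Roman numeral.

XXX = 30
XXVI = 26
30 × 26 = 780

DCCLXXX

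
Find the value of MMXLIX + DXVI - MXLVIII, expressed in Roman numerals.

MMXLIX = 2049, DXVI = 516, MXLVIII = 1048
2049 + 516 = 2565
2565 - 1048 = 1517

MDXVII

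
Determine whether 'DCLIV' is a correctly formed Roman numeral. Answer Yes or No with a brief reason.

'DCLIV': Check the rules: uses only the symbols I, V, X, L, C, D, M; no symbol is repeated more than three times in a row; V, L and D each appear at most once; the only place a smaller symbol precedes a larger one is the allowed subtractive pair IV, the symbol right after such a pair (if any) is smaller than the pair's first symbol, and otherwise the values never increase from left to right. Value: D (500) + C (100) + L (50) + IV (4) = 654. So it is a valid standard Roman numeral.

Yes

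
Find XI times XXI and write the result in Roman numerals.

XI = 11
XXI = 21
11 × 21 = 231

CCXXXI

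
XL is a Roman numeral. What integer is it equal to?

XL: XL=40

40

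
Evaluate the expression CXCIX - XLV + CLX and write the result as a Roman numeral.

CXCIX = 199, XLV = 45, CLX = 160
199 - 45 = 154
154 + 160 = 314

CCCXIV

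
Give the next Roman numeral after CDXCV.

CDXCV = 495; next is 496

CDXCVI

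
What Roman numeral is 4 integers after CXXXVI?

CXXXVI = 136
136 + 4 = 140

CXL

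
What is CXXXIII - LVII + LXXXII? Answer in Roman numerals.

CXXXIII = 133, LVII = 57, LXXXII = 82
133 - 57 = 76
76 + 82 = 158

CLVIII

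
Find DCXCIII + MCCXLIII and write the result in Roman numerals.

DCXCIII = 693
MCCXLIII = 1243
693 + 1243 = 1936

MCMXXXVI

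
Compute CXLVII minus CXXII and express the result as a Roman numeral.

CXLVII = 147
CXXII = 122
147 - 122 = 25

XXV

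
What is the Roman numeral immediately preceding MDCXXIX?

MDCXXIX = 1629, so the previous integer is 1629 - 1 = 1628

MDCXXVIII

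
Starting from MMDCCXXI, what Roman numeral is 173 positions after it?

MMDCCXXI = 2721
2721 + 173 = 2894

MMDCCCXCIV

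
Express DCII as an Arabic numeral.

DCII: D=500, C=100, I=1, I=1
500 + 100 + 1 + 1 = 602

602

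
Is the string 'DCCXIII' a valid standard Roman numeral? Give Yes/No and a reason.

'DCCXIII': Check the rules: uses only the symbols I, V, X, L, C, D, M; no symbol is repeated more than three times in a row; V, L and D each appear at most once; no smaller symbol precedes a larger one (values never increase from left to right). Value: D (500) + C (100) + C (100) + X (10) + I (1) + I (1) + I (1) = 713. So it is a valid standard Roman numeral.

Yes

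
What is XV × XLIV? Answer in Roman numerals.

XV = 15
XLIV = 44
15 × 44 = 660

DCLX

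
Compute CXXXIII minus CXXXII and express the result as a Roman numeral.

CXXXIII = 133
CXXXII = 132
133 - 132 = 1

I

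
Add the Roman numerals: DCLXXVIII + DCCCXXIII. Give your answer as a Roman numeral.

DCLXXVIII = 678
DCCCXXIII = 823
678 + 823 = 1501

MDI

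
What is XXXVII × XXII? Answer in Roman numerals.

XXXVII = 37
XXII = 22
37 × 22 = 814

DCCCXIV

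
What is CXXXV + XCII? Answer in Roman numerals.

CXXXV = 135
XCII = 92
135 + 92 = 227

CCXXVII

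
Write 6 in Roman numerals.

Convert 6 to Roman numerals:
  6 contains 1×5 (V)
  1 contains 1×1 (I)

VI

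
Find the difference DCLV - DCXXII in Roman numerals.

DCLV = 655
DCXXII = 622
655 - 622 = 33

XXXIII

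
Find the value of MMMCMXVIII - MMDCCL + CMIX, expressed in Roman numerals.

MMMCMXVIII = 3918, MMDCCL = 2750, CMIX = 909
3918 - 2750 = 1168
1168 + 909 = 2077

MMLXXVII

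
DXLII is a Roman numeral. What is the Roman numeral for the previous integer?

DXLII = 542, so the previous integer is 542 - 1 = 541

DXLI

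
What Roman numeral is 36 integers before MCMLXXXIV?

MCMLXXXIV = 1984
1984 - 36 = 1948

MCMXLVIII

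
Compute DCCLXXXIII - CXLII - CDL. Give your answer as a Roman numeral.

DCCLXXXIII = 783, CXLII = 142, CDL = 450
783 - 142 = 641
641 - 450 = 191

CXCI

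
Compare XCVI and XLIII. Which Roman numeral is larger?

XCVI = 96
XLIII = 43
96 is larger

XCVI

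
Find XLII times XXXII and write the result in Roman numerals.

XLII = 42
XXXII = 32
42 × 32 = 1344

MCCCXLIV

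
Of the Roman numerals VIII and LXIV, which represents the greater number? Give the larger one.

VIII = 8
LXIV = 64
64 is larger

LXIV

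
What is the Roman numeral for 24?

Convert 24 to Roman numerals:
  24 contains 2×10 (XX)
  4 contains 1×4 (IV)

XXIV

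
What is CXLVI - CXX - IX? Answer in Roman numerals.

CXLVI = 146, CXX = 120, IX = 9
146 - 120 = 26
26 - 9 = 17

XVII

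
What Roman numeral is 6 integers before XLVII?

XLVII = 47
47 - 6 = 41

XLI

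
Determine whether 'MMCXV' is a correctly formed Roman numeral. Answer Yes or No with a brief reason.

'MMCXV': Check the rules: uses only the symbols I, V, X, L, C, D, M; no symbol is repeated more than three times in a row; V, L and D each appear at most once; no smaller symbol precedes a larger one (values never increase from left to right). Value: M (1000) + M (1000) + C (100) + X (10) + V (5) = 2115. So it is a valid standard Roman numeral.

Yes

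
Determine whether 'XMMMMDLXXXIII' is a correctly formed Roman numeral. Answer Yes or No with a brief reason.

'XMMMMDLXXXIII': More than 3 consecutive M's

No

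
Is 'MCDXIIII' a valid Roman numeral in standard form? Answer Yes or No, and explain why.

'MCDXIIII': More than 3 consecutive I's

No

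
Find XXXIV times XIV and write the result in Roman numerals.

XXXIV = 34
XIV = 14
34 × 14 = 476

CDLXXVI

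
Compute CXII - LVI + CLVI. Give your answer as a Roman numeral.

CXII = 112, LVI = 56, CLVI = 156
112 - 56 = 56
56 + 156 = 212

CCXII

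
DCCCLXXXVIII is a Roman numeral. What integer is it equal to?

DCCCLXXXVIII: D=500, C=100, C=100, C=100, L=50, X=10, X=10, X=10, V=5, I=1, I=1, I=1
500 + 100 + 100 + 100 + 50 + 10 + 10 + 10 + 5 + 1 + 1 + 1 = 888

888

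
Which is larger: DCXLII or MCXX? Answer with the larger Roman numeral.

DCXLII = 642
MCXX = 1120
1120 is larger

MCXX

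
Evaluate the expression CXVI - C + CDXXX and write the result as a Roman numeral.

CXVI = 116, C = 100, CDXXX = 430
116 - 100 = 16
16 + 430 = 446

CDXLVI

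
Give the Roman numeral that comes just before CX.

CX = 110, so the previous integer is 110 - 1 = 109

CIX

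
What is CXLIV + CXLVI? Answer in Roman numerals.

CXLIV = 144
CXLVI = 146
144 + 146 = 290

CCXC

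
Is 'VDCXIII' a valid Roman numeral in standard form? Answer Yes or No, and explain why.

'VDCXIII': Invalid subtractive combination: VD

No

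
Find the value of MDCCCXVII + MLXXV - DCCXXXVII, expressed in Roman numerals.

MDCCCXVII = 1817, MLXXV = 1075, DCCXXXVII = 737
1817 + 1075 = 2892
2892 - 737 = 2155

MMCLV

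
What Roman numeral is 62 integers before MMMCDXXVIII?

MMMCDXXVIII = 3428
3428 - 62 = 3366

MMMCCCLXVI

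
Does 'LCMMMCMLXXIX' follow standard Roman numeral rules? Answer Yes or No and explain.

'LCMMMCMLXXIX': L should not appear more than once

No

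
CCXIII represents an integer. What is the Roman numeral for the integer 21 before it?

CCXIII = 213
213 - 21 = 192

CXCII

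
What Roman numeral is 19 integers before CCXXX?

CCXXX = 230
230 - 19 = 211

CCXI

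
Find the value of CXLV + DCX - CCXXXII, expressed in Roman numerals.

CXLV = 145, DCX = 610, CCXXXII = 232
145 + 610 = 755
755 - 232 = 523

DXXIII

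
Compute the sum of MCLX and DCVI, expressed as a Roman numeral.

MCLX = 1160
DCVI = 606
1160 + 606 = 1766

MDCCLXVI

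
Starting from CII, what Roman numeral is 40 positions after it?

CII = 102
102 + 40 = 142

CXLII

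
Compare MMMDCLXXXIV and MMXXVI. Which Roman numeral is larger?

MMMDCLXXXIV = 3684
MMXXVI = 2026
3684 is larger

MMMDCLXXXIV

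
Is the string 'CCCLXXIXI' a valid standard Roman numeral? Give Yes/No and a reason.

'CCCLXXIXI': I cannot come right after the subtractive pair IX: once I is subtracted in IX, the next symbol must be smaller than I

No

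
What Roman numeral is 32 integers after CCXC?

CCXC = 290
290 + 32 = 322

CCCXXII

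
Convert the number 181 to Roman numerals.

Convert 181 to Roman numerals:
  181 contains 1×100 (C)
  81 contains 1×50 (L)
  31 contains 3×10 (XXX)
  1 contains 1×1 (I)

CLXXXI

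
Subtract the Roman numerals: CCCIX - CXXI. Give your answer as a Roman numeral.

CCCIX = 309
CXXI = 121
309 - 121 = 188

CLXXXVIII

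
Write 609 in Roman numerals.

Convert 609 to Roman numerals:
  609 contains 1×500 (D)
  109 contains 1×100 (C)
  9 contains 1×9 (IX)

DCIX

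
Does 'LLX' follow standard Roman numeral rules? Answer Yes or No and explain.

'LLX': L should not appear more than once

No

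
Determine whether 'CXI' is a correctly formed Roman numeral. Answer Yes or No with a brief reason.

'CXI': Check the rules: uses only the symbols I, V, X, L, C, D, M; no symbol is repeated more than three times in a row; V, L and D each appear at most once; no smaller symbol precedes a larger one (values never increase from left to right). Value: C (100) + X (10) + I (1) = 111. So it is a valid standard Roman numeral.

Yes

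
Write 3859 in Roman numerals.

Convert 3859 to Roman numerals:
  3859 contains 3×1000 (MMM)
  859 contains 1×500 (D)
  359 contains 3×100 (CCC)
  59 contains 1×50 (L)
  9 contains 1×9 (IX)

MMMDCCCLIX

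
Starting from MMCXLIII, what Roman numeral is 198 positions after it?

MMCXLIII = 2143
2143 + 198 = 2341

MMCCCXLI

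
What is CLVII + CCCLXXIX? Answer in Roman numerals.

CLVII = 157
CCCLXXIX = 379
157 + 379 = 536

DXXXVI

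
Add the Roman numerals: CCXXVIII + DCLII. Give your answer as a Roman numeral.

CCXXVIII = 228
DCLII = 652
228 + 652 = 880

DCCCLXXX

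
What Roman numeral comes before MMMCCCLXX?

MMMCCCLXX = 3370, so the previous integer is 3370 - 1 = 3369

MMMCCCLXIX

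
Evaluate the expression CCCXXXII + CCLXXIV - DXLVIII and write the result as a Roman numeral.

CCCXXXII = 332, CCLXXIV = 274, DXLVIII = 548
332 + 274 = 606
606 - 548 = 58

LVIII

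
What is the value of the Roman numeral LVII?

LVII: L=50, V=5, I=1, I=1
50 + 5 + 1 + 1 = 57

57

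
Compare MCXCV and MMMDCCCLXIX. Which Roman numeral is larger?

MCXCV = 1195
MMMDCCCLXIX = 3869
3869 is larger

MMMDCCCLXIX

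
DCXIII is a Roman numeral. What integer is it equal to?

DCXIII: D=500, C=100, X=10, I=1, I=1, I=1
500 + 100 + 10 + 1 + 1 + 1 = 613

613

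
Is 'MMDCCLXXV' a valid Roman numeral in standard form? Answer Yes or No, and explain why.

'MMDCCLXXV': Check the rules: uses only the symbols I, V, X, L, C, D, M; no symbol is repeated more than three times in a row; V, L and D each appear at most once; no smaller symbol precedes a larger one (values never increase from left to right). Value: M (1000) + M (1000) + D (500) + C (100) + C (100) + L (50) + X (10) + X (10) + V (5) = 2775. So it is a valid standard Roman numeral.

Yes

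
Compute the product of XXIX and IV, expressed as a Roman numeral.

XXIX = 29
IV = 4
29 × 4 = 116

CXVI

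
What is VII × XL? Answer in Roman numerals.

VII = 7
XL = 40
7 × 40 = 280

CCLXXX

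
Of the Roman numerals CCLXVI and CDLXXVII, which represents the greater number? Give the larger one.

CCLXVI = 266
CDLXXVII = 477
477 is larger

CDLXXVII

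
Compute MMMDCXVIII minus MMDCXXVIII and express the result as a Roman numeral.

MMMDCXVIII = 3618
MMDCXXVIII = 2628
3618 - 2628 = 990

CMXC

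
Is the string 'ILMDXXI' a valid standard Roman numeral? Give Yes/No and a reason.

'ILMDXXI': Invalid subtractive combination: IL

No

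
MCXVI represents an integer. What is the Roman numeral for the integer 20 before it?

MCXVI = 1116
1116 - 20 = 1096

MXCVI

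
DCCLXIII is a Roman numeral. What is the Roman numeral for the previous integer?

DCCLXIII = 763, so the previous integer is 763 - 1 = 762

DCCLXII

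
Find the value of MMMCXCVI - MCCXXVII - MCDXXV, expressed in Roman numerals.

MMMCXCVI = 3196, MCCXXVII = 1227, MCDXXV = 1425
3196 - 1227 = 1969
1969 - 1425 = 544

DXLIV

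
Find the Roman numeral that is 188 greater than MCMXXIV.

MCMXXIV = 1924
1924 + 188 = 2112

MMCXII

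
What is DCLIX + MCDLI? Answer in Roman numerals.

DCLIX = 659
MCDLI = 1451
659 + 1451 = 2110

MMCX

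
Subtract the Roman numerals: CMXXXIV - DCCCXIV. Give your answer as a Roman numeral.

CMXXXIV = 934
DCCCXIV = 814
934 - 814 = 120

CXX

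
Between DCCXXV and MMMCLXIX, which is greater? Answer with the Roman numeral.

DCCXXV = 725
MMMCLXIX = 3169
3169 is larger

MMMCLXIX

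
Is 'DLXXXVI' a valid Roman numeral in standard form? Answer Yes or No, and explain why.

'DLXXXVI': Check the rules: uses only the symbols I, V, X, L, C, D, M; no symbol is repeated more than three times in a row; V, L and D each appear at most once; no smaller symbol precedes a larger one (values never increase from left to right). Value: D (500) + L (50) + X (10) + X (10) + X (10) + V (5) + I (1) = 586. So it is a valid standard Roman numeral.

Yes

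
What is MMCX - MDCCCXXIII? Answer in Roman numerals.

MMCX = 2110
MDCCCXXIII = 1823
2110 - 1823 = 287

CCLXXXVII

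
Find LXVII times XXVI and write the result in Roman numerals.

LXVII = 67
XXVI = 26
67 × 26 = 1742

MDCCXLII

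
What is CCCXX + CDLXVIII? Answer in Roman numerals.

CCCXX = 320
CDLXVIII = 468
320 + 468 = 788

DCCLXXXVIII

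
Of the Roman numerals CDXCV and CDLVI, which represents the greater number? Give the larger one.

CDXCV = 495
CDLVI = 456
495 is larger

CDXCV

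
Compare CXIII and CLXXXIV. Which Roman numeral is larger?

CXIII = 113
CLXXXIV = 184
184 is larger

CLXXXIV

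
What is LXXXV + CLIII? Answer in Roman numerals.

LXXXV = 85
CLIII = 153
85 + 153 = 238

CCXXXVIII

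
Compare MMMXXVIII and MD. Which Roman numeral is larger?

MMMXXVIII = 3028
MD = 1500
3028 is larger

MMMXXVIII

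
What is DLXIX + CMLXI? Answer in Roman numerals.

DLXIX = 569
CMLXI = 961
569 + 961 = 1530

MDXXX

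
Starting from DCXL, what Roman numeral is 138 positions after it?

DCXL = 640
640 + 138 = 778

DCCLXXVIII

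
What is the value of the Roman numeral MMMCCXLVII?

MMMCCXLVII: M=1000, M=1000, M=1000, C=100, C=100, XL=40, V=5, I=1, I=1
1000 + 1000 + 1000 + 100 + 100 + 40 + 5 + 1 + 1 = 3247

3247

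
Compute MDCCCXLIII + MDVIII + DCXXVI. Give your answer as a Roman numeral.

MDCCCXLIII = 1843, MDVIII = 1508, DCXXVI = 626
1843 + 1508 = 3351
3351 + 626 = 3977

MMMCMLXXVII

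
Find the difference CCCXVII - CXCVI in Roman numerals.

CCCXVII = 317
CXCVI = 196
317 - 196 = 121

CXXI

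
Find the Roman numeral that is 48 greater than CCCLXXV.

CCCLXXV = 375
375 + 48 = 423

CDXXIII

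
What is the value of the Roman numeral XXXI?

XXXI: X=10, X=10, X=10, I=1
10 + 10 + 10 + 1 = 31

31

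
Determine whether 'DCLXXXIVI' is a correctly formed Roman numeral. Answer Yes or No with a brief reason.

'DCLXXXIVI': I cannot come right after the subtractive pair IV: once I is subtracted in IV, the next symbol must be smaller than I

No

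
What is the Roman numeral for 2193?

Convert 2193 to Roman numerals:
  2193 contains 2×1000 (MM)
  193 contains 1×100 (C)
  93 contains 1×90 (XC)
  3 contains 3×1 (III)

MMCXCIII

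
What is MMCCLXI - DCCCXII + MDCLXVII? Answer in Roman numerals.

MMCCLXI = 2261, DCCCXII = 812, MDCLXVII = 1667
2261 - 812 = 1449
1449 + 1667 = 3116

MMMCXVI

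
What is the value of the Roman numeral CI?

CI: C=100, I=1
100 + 1 = 101

101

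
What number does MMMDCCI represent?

MMMDCCI: M=1000, M=1000, M=1000, D=500, C=100, C=100, I=1
1000 + 1000 + 1000 + 500 + 100 + 100 + 1 = 3701

3701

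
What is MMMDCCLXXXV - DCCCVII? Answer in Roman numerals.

MMMDCCLXXXV = 3785
DCCCVII = 807
3785 - 807 = 2978

MMCMLXXVIII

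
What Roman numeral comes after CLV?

CLV = 155; next is 156

CLVI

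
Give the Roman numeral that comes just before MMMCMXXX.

MMMCMXXX = 3930; previous is 3929

MMMCMXXIX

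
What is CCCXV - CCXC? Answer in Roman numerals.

CCCXV = 315
CCXC = 290
315 - 290 = 25

XXV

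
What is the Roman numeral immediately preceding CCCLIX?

CCCLIX = 359; previous is 358

CCCLVIII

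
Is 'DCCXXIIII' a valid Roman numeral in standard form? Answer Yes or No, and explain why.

'DCCXXIIII': More than 3 consecutive I's

No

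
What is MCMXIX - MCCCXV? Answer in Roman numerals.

MCMXIX = 1919
MCCCXV = 1315
1919 - 1315 = 604

DCIV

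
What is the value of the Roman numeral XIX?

XIX: X=10, IX=9
10 + 9 = 19

19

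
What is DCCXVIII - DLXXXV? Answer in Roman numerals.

DCCXVIII = 718
DLXXXV = 585
718 - 585 = 133

CXXXIII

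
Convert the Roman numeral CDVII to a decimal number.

CDVII: CD=400, V=5, I=1, I=1
400 + 5 + 1 + 1 = 407

407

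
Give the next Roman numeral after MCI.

MCI = 1101; next is 1102

MCII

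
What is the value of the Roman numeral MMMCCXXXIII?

MMMCCXXXIII: M=1000, M=1000, M=1000, C=100, C=100, X=10, X=10, X=10, I=1, I=1, I=1
1000 + 1000 + 1000 + 100 + 100 + 10 + 10 + 10 + 1 + 1 + 1 = 3233

3233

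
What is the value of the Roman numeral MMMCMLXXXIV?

MMMCMLXXXIV: M=1000, M=1000, M=1000, CM=900, L=50, X=10, X=10, X=10, IV=4
1000 + 1000 + 1000 + 900 + 50 + 10 + 10 + 10 + 4 = 3984

3984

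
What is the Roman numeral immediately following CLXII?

CLXII = 162, so the next integer is 162 + 1 = 163

CLXIII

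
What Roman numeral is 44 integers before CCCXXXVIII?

CCCXXXVIII = 338
338 - 44 = 294

CCXCIV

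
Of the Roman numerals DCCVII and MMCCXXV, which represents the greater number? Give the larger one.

DCCVII = 707
MMCCXXV = 2225
2225 is larger

MMCCXXV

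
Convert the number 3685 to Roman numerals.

Convert 3685 to Roman numerals:
  3685 contains 3×1000 (MMM)
  685 contains 1×500 (D)
  185 contains 1×100 (C)
  85 contains 1×50 (L)
  35 contains 3×10 (XXX)
  5 contains 1×5 (V)

MMMDCLXXXV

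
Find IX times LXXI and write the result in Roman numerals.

IX = 9
LXXI = 71
9 × 71 = 639

DCXXXIX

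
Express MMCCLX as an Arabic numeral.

MMCCLX: M=1000, M=1000, C=100, C=100, L=50, X=10
1000 + 1000 + 100 + 100 + 50 + 10 = 2260

2260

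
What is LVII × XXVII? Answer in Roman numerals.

LVII = 57
XXVII = 27
57 × 27 = 1539

MDXXXIX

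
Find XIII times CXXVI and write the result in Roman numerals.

XIII = 13
CXXVI = 126
13 × 126 = 1638

MDCXXXVIII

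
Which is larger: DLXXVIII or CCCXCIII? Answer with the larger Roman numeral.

DLXXVIII = 578
CCCXCIII = 393
578 is larger

DLXXVIII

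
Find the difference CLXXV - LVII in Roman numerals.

CLXXV = 175
LVII = 57
175 - 57 = 118

CXVIII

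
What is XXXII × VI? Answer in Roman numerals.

XXXII = 32
VI = 6
32 × 6 = 192

CXCII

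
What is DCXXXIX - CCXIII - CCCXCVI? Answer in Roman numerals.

DCXXXIX = 639, CCXIII = 213, CCCXCVI = 396
639 - 213 = 426
426 - 396 = 30

XXX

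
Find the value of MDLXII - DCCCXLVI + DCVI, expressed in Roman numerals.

MDLXII = 1562, DCCCXLVI = 846, DCVI = 606
1562 - 846 = 716
716 + 606 = 1322

MCCCXXII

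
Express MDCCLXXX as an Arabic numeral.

MDCCLXXX: M=1000, D=500, C=100, C=100, L=50, X=10, X=10, X=10
1000 + 500 + 100 + 100 + 50 + 10 + 10 + 10 = 1780

1780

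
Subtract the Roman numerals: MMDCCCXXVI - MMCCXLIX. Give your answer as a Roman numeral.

MMDCCCXXVI = 2826
MMCCXLIX = 2249
2826 - 2249 = 577

DLXXVII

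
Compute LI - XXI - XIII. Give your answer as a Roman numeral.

LI = 51, XXI = 21, XIII = 13
51 - 21 = 30
30 - 13 = 17

XVII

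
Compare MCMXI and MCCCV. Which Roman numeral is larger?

MCMXI = 1911
MCCCV = 1305
1911 is larger

MCMXI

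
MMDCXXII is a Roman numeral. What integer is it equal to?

MMDCXXII: M=1000, M=1000, D=500, C=100, X=10, X=10, I=1, I=1
1000 + 1000 + 500 + 100 + 10 + 10 + 1 + 1 = 2622

2622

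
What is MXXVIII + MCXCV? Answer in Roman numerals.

MXXVIII = 1028
MCXCV = 1195
1028 + 1195 = 2223

MMCCXXIII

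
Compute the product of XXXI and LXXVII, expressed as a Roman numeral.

XXXI = 31
LXXVII = 77
31 × 77 = 2387

MMCCCLXXXVII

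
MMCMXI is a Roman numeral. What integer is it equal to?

MMCMXI: M=1000, M=1000, CM=900, X=10, I=1
1000 + 1000 + 900 + 10 + 1 = 2911

2911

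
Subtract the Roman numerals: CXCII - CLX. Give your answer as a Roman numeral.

CXCII = 192
CLX = 160
192 - 160 = 32

XXXII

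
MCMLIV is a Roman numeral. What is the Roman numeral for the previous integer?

MCMLIV = 1954; previous is 1953

MCMLIII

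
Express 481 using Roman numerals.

Convert 481 to Roman numerals:
  481 contains 1×400 (CD)
  81 contains 1×50 (L)
  31 contains 3×10 (XXX)
  1 contains 1×1 (I)

CDLXXXI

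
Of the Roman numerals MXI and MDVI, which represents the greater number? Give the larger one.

MXI = 1011
MDVI = 1506
1506 is larger

MDVI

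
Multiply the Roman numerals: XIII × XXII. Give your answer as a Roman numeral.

XIII = 13
XXII = 22
13 × 22 = 286

CCLXXXVI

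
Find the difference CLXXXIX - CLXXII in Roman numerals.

CLXXXIX = 189
CLXXII = 172
189 - 172 = 17

XVII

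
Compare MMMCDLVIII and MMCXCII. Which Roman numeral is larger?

MMMCDLVIII = 3458
MMCXCII = 2192
3458 is larger

MMMCDLVIII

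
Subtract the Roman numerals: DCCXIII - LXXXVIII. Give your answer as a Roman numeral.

DCCXIII = 713
LXXXVIII = 88
713 - 88 = 625

DCXXV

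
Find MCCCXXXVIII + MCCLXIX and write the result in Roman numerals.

MCCCXXXVIII = 1338
MCCLXIX = 1269
1338 + 1269 = 2607

MMDCVII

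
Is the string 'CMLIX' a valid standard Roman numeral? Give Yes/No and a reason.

'CMLIX': Check the rules: uses only the symbols I, V, X, L, C, D, M; no symbol is repeated more than three times in a row; V, L and D each appear at most once; the only places a smaller symbol precedes a larger one are the allowed subtractive pairs CM, IX, the symbol right after such a pair (if any) is smaller than the pair's first symbol, and otherwise the values never increase from left to right. Value: CM (900) + L (50) + IX (9) = 959. So it is a valid standard Roman numeral.

Yes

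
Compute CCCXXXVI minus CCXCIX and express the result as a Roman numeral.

CCCXXXVI = 336
CCXCIX = 299
336 - 299 = 37

XXXVII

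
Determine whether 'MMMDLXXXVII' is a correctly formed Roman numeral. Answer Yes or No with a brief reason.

'MMMDLXXXVII': Check the rules: uses only the symbols I, V, X, L, C, D, M; no symbol is repeated more than three times in a row; V, L and D each appear at most once; no smaller symbol precedes a larger one (values never increase from left to right). Value: M (1000) + M (1000) + M (1000) + D (500) + L (50) + X (10) + X (10) + X (10) + V (5) + I (1) + I (1) = 3587. So it is a valid standard Roman numeral.

Yes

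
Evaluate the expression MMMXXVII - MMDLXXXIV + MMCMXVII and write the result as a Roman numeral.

MMMXXVII = 3027, MMDLXXXIV = 2584, MMCMXVII = 2917
3027 - 2584 = 443
443 + 2917 = 3360

MMMCCCLX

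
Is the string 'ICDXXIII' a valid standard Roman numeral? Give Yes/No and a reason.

'ICDXXIII': Invalid subtractive combination: IC

No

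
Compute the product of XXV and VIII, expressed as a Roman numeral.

XXV = 25
VIII = 8
25 × 8 = 200

CC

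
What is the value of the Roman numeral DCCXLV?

DCCXLV: D=500, C=100, C=100, XL=40, V=5
500 + 100 + 100 + 40 + 5 = 745

745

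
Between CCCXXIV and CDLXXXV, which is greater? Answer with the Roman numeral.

CCCXXIV = 324
CDLXXXV = 485
485 is larger

CDLXXXV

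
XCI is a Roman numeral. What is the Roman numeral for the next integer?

XCI = 91, so the next integer is 91 + 1 = 92

XCII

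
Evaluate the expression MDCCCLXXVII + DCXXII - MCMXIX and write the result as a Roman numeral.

MDCCCLXXVII = 1877, DCXXII = 622, MCMXIX = 1919
1877 + 622 = 2499
2499 - 1919 = 580

DLXXX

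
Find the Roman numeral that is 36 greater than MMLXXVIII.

MMLXXVIII = 2078
2078 + 36 = 2114

MMCXIV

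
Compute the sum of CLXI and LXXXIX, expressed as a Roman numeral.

CLXI = 161
LXXXIX = 89
161 + 89 = 250

CCL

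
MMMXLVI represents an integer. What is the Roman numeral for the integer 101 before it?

MMMXLVI = 3046
3046 - 101 = 2945

MMCMXLV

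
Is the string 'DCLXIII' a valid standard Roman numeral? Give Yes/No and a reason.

'DCLXIII': Check the rules: uses only the symbols I, V, X, L, C, D, M; no symbol is repeated more than three times in a row; V, L and D each appear at most once; no smaller symbol precedes a larger one (values never increase from left to right). Value: D (500) + C (100) + L (50) + X (10) + I (1) + I (1) + I (1) = 663. So it is a valid standard Roman numeral.

Yes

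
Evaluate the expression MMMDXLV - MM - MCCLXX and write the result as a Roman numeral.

MMMDXLV = 3545, MM = 2000, MCCLXX = 1270
3545 - 2000 = 1545
1545 - 1270 = 275

CCLXXV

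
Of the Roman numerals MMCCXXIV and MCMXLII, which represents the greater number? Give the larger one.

MMCCXXIV = 2224
MCMXLII = 1942
2224 is larger

MMCCXXIV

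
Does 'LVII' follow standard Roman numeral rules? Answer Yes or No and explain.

'LVII': Check the rules: uses only the symbols I, V, X, L, C, D, M; no symbol is repeated more than three times in a row; V, L and D each appear at most once; no smaller symbol precedes a larger one (values never increase from left to right). Value: L (50) + V (5) + I (1) + I (1) = 57. So it is a valid standard Roman numeral.

Yes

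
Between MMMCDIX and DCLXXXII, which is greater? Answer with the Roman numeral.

MMMCDIX = 3409
DCLXXXII = 682
3409 is larger

MMMCDIX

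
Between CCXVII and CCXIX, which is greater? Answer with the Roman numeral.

CCXVII = 217
CCXIX = 219
219 is larger

CCXIX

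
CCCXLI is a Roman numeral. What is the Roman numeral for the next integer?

CCCXLI = 341, so the next integer is 341 + 1 = 342

CCCXLII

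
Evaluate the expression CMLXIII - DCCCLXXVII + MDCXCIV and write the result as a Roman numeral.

CMLXIII = 963, DCCCLXXVII = 877, MDCXCIV = 1694
963 - 877 = 86
86 + 1694 = 1780

MDCCLXXX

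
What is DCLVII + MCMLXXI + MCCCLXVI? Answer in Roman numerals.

DCLVII = 657, MCMLXXI = 1971, MCCCLXVI = 1366
657 + 1971 = 2628
2628 + 1366 = 3994

MMMCMXCIV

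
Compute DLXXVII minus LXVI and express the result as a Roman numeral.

DLXXVII = 577
LXVI = 66
577 - 66 = 511

DXI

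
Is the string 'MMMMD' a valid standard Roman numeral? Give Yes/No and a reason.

'MMMMD': More than 3 consecutive M's

No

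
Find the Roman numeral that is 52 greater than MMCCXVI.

MMCCXVI = 2216
2216 + 52 = 2268

MMCCLXVIII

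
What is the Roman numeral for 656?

Convert 656 to Roman numerals:
  656 contains 1×500 (D)
  156 contains 1×100 (C)
  56 contains 1×50 (L)
  6 contains 1×5 (V)
  1 contains 1×1 (I)

DCLVI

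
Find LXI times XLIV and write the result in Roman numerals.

LXI = 61
XLIV = 44
61 × 44 = 2684

MMDCLXXXIV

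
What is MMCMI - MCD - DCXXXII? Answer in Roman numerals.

MMCMI = 2901, MCD = 1400, DCXXXII = 632
2901 - 1400 = 1501
1501 - 632 = 869

DCCCLXIX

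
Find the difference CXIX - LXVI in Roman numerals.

CXIX = 119
LXVI = 66
119 - 66 = 53

LIII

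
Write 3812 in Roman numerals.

Convert 3812 to Roman numerals:
  3812 contains 3×1000 (MMM)
  812 contains 1×500 (D)
  312 contains 3×100 (CCC)
  12 contains 1×10 (X)
  2 contains 2×1 (II)

MMMDCCCXII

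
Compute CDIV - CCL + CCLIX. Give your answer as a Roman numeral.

CDIV = 404, CCL = 250, CCLIX = 259
404 - 250 = 154
154 + 259 = 413

CDXIII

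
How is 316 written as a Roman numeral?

Convert 316 to Roman numerals:
  316 contains 3×100 (CCC)
  16 contains 1×10 (X)
  6 contains 1×5 (V)
  1 contains 1×1 (I)

CCCXVI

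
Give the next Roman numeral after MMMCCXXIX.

MMMCCXXIX = 3229; next is 3230

MMMCCXXX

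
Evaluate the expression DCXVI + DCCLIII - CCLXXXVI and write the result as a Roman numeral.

DCXVI = 616, DCCLIII = 753, CCLXXXVI = 286
616 + 753 = 1369
1369 - 286 = 1083

MLXXXIII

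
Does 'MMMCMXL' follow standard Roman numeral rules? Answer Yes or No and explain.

'MMMCMXL': Check the rules: uses only the symbols I, V, X, L, C, D, M; no symbol is repeated more than three times in a row; V, L and D each appear at most once; the only places a smaller symbol precedes a larger one are the allowed subtractive pairs CM, XL, the symbol right after such a pair (if any) is smaller than the pair's first symbol, and otherwise the values never increase from left to right. Value: M (1000) + M (1000) + M (1000) + CM (900) + XL (40) = 3940. So it is a valid standard Roman numeral.

Yes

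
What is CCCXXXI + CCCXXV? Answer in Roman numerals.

CCCXXXI = 331
CCCXXV = 325
331 + 325 = 656

DCLVI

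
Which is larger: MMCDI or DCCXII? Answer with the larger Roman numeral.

MMCDI = 2401
DCCXII = 712
2401 is larger

MMCDI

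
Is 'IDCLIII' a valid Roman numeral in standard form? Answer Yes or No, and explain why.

'IDCLIII': Invalid subtractive combination: ID

No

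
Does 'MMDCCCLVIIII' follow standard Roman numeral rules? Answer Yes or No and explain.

'MMDCCCLVIIII': More than 3 consecutive I's

No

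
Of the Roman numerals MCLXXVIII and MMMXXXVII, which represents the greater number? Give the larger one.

MCLXXVIII = 1178
MMMXXXVII = 3037
3037 is larger

MMMXXXVII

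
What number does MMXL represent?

MMXL: M=1000, M=1000, XL=40
1000 + 1000 + 40 = 2040

2040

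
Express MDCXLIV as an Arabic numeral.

MDCXLIV: M=1000, D=500, C=100, XL=40, IV=4
1000 + 500 + 100 + 40 + 4 = 1644

1644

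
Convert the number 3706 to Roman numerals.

Convert 3706 to Roman numerals:
  3706 contains 3×1000 (MMM)
  706 contains 1×500 (D)
  206 contains 2×100 (CC)
  6 contains 1×5 (V)
  1 contains 1×1 (I)

MMMDCCVI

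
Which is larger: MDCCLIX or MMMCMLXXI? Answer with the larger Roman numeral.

MDCCLIX = 1759
MMMCMLXXI = 3971
3971 is larger

MMMCMLXXI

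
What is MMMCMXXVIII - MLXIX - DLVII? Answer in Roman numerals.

MMMCMXXVIII = 3928, MLXIX = 1069, DLVII = 557
3928 - 1069 = 2859
2859 - 557 = 2302

MMCCCII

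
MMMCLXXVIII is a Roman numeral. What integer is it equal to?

MMMCLXXVIII: M=1000, M=1000, M=1000, C=100, L=50, X=10, X=10, V=5, I=1, I=1, I=1
1000 + 1000 + 1000 + 100 + 50 + 10 + 10 + 5 + 1 + 1 + 1 = 3178

3178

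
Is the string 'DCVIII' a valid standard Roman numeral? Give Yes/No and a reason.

'DCVIII': Check the rules: uses only the symbols I, V, X, L, C, D, M; no symbol is repeated more than three times in a row; V, L and D each appear at most once; no smaller symbol precedes a larger one (values never increase from left to right). Value: D (500) + C (100) + V (5) + I (1) + I (1) + I (1) = 608. So it is a valid standard Roman numeral.

Yes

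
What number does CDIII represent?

CDIII: CD=400, I=1, I=1, I=1
400 + 1 + 1 + 1 = 403

403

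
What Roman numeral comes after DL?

DL = 550, so the next integer is 550 + 1 = 551

DLI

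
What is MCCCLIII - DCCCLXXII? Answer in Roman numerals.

MCCCLIII = 1353
DCCCLXXII = 872
1353 - 872 = 481

CDLXXXI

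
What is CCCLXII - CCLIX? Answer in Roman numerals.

CCCLXII = 362
CCLIX = 259
362 - 259 = 103

CIII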